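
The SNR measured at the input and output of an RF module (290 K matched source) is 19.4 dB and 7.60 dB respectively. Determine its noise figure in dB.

NF (dB) = SNR_in(dB) − SNR_out(dB) when the source is at T₀
NF = 19.4 − 7.60 = 11.80 dB

11.80 dB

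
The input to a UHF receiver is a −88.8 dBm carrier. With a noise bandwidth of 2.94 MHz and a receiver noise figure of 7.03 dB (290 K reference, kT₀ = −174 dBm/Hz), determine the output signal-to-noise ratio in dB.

Noise floor: N = −174 + 10 log₁₀(B) + NF
10 log₁₀(2.94×10⁶) = 64.68 dB
N = −174 + 64.68 + 7.03 = −102.29 dBm
SNR = P_sig − N = −88.8 − (−102.29) = 13.49 dB → 13.5 dB

13.5 dB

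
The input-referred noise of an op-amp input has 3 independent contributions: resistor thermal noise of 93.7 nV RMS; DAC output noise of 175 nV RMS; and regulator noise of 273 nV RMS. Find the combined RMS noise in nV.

Uncorrelated sources add in power (mean-square): V_tot = √(ΣV_i²)
V_tot = √[(9.37×10⁻⁸)² + (1.75×10⁻⁷)² + (2.73×10⁻⁷)²] = 3.38×10⁻⁷ V = 338 nV

338 nV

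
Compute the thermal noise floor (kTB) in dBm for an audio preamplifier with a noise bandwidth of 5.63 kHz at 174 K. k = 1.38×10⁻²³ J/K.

P_n = kTB = 1.38×10⁻²³ × 174 × 5.63×10³ = 1.35×10⁻¹⁷ W
In dBm: 10 log₁₀(1.35×10⁻¹⁷ / 10⁻³) = −138.7 dBm

−138.7 dBm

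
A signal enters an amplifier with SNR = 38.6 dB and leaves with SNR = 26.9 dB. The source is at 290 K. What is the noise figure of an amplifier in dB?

11.7 dB

NF (dB) = SNR_in(dB) − SNR_out(dB) when the source is at T₀
NF = 38.6 − 26.9 = 11.7 dB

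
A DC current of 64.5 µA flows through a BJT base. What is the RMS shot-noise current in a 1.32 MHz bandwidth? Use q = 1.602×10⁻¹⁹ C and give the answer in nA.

I_n = √(2qI·B)
2qI·B = 2 × 1.602×10⁻¹⁹ × 6.45×10⁻⁵ × 1.32×10⁶ = 2.73×10⁻¹⁷ A²
I_n = √(2.73×10⁻¹⁷) = 5.22×10⁻⁹ A = 5.22 nA

5.22 nA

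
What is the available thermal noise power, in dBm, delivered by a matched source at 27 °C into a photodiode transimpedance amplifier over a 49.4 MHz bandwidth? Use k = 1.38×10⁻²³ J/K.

T = 27 °C + 273.15 = 300.15 K
P_n = kTB = 1.38×10⁻²³ × 300.15 × 4.94×10⁷ = 2.05×10⁻¹³ W
In dBm: 10 log₁₀(2.05×10⁻¹³ / 10⁻³) = −96.9 dBm

−96.9 dBm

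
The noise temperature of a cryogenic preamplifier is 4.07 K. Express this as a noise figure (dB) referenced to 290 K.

0.061 dB

F = 1 + T_e/T₀ = 1 + 4.07/290 = 1.01403
NF = 10 log₁₀(1.01403) = 0.061 dB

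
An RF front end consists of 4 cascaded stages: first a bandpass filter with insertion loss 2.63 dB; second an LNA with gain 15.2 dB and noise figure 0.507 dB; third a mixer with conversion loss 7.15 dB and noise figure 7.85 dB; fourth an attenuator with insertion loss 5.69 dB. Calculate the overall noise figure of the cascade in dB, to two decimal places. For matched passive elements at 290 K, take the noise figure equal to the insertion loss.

4.94 dB

Convert to linear (a loss of L dB is a gain of −L dB): F_i = 10^(NF_i/10), G_i = 10^(G_i,dB/10)
  Stage 1: F_1 = 10^(2.63/10) = 1.832, G_1 = 10^(−2.63/10) = 0.5458
  Stage 2: F_2 = 10^(0.507/10) = 1.124, G_2 = 10^(15.2/10) = 33.11
  Stage 3: F_3 = 10^(7.85/10) = 6.095, G_3 = 10^(−7.15/10) = 0.1928
  Stage 4: F_4 = 10^(5.69/10) = 3.707, G_4 = 10^(−5.69/10) = 0.2698
Friis cascade:
  F = 1.832 + (1.124 − 1)/0.5458 + (6.095 − 1)/18.07 + (3.707 − 1)/3.483 = 3.118
NF = 10 log₁₀(3.118) = 4.94 dB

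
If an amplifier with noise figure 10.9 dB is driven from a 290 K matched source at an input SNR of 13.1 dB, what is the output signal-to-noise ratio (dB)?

By definition F = SNR_in/SNR_out, so in dB: SNR_out = SNR_in − NF
SNR_out = 13.1 − 10.9 = 2.2 dB

2.2 dB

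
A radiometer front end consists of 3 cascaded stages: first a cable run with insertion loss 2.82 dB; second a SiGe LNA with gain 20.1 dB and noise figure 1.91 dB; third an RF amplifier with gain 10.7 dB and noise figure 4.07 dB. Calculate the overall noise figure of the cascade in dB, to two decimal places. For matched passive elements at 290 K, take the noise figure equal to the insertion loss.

Convert to linear (a loss of L dB is a gain of −L dB): F_i = 10^(NF_i/10), G_i = 10^(G_i,dB/10)
  Stage 1: F_1 = 10^(2.82/10) = 1.914, G_1 = 10^(−2.82/10) = 0.5224
  Stage 2: F_2 = 10^(1.91/10) = 1.552, G_2 = 10^(20.1/10) = 102.3
  Stage 3: F_3 = 10^(4.07/10) = 2.553, G_3 = 10^(10.7/10) = 11.75
Friis cascade:
  F = 1.914 + (1.552 − 1)/0.5224 + (2.553 − 1)/53.46 = 3.001
NF = 10 log₁₀(3.001) = 4.77 dB

4.77 dB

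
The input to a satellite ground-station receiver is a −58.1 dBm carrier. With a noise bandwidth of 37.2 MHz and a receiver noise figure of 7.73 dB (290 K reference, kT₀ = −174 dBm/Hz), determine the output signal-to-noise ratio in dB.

32.5 dB

Noise floor: N = −174 + 10 log₁₀(B) + NF
10 log₁₀(3.72×10⁷) = 75.71 dB
N = −174 + 75.71 + 7.73 = −90.56 dBm
SNR = P_sig − N = −58.1 − (−90.56) = 32.46 dB → 32.5 dB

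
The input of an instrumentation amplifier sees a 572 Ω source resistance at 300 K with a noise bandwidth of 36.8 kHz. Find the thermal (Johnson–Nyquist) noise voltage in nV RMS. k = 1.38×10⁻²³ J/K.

590 nV

V_n = √(4kTRB)
4kTRB = 4 × 1.38×10⁻²³ × 300 × 5.72×10² × 3.68×10⁴ = 3.49×10⁻¹³ V²
V_n = √(3.49×10⁻¹³) = 5.90×10⁻⁷ V = 590 nV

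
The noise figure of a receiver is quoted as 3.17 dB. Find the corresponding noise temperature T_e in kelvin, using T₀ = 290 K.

F = 10^(3.17/10) = 2.07491
T_e = (F − 1)·T₀ = (2.07491 − 1) × 290 = 312 K

312 K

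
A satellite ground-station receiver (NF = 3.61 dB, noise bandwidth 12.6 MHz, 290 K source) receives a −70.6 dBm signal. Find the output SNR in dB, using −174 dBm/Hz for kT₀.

28.8 dB

Noise floor: N = −174 + 10 log₁₀(B) + NF
10 log₁₀(1.26×10⁷) = 71 dB
N = −174 + 71 + 3.61 = −99.39 dBm
SNR = P_sig − N = −70.6 − (−99.39) = 28.79 dB → 28.8 dB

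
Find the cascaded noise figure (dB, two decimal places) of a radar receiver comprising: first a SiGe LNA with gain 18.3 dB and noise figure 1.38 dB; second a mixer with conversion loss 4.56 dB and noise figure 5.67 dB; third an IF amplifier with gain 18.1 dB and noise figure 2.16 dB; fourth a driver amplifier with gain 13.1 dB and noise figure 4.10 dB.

Convert to linear (a loss of L dB is a gain of −L dB): F_i = 10^(NF_i/10), G_i = 10^(G_i,dB/10)
  Stage 1: F_1 = 10^(1.38/10) = 1.374, G_1 = 10^(18.3/10) = 67.61
  Stage 2: F_2 = 10^(5.67/10) = 3.690, G_2 = 10^(−4.56/10) = 0.3499
  Stage 3: F_3 = 10^(2.16/10) = 1.644, G_3 = 10^(18.1/10) = 64.57
  Stage 4: F_4 = 10^(4.10/10) = 2.570, G_4 = 10^(13.1/10) = 20.42
Friis cascade:
  F = 1.374 + (3.690 − 1)/67.61 + (1.644 − 1)/23.66 + (2.570 − 1)/1528 = 1.442
NF = 10 log₁₀(1.442) = 1.59 dB

1.59 dB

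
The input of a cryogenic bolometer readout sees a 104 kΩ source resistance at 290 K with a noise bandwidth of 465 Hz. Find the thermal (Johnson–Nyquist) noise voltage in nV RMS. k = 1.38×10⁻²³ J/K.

V_n = √(4kTRB)
4kTRB = 4 × 1.38×10⁻²³ × 290 × 1.04×10⁵ × 4.65×10² = 7.74×10⁻¹³ V²
V_n = √(7.74×10⁻¹³) = 8.80×10⁻⁷ V = 880 nV

880 nV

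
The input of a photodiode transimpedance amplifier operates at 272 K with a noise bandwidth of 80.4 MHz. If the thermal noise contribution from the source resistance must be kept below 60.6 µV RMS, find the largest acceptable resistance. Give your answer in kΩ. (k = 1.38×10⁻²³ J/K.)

Johnson–Nyquist: V_n = √(4kTRB) ⇒ R = V_n² / (4kTB)
4kTB = 4 × 1.38×10⁻²³ × 272 × 8.04×10⁷ = 1.21×10⁻¹²
R = (6.06×10⁻⁵)² / 1.21×10⁻¹² = 3.04×10³ Ω = 3.04 kΩ

3.04 kΩ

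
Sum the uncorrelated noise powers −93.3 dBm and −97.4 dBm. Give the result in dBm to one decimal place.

−91.9 dBm

Convert to linear, add, convert back:
P₁ = 4.68×10⁻¹³ W, P₂ = 1.82×10⁻¹³ W
P_tot = 6.50×10⁻¹³ W → 10 log₁₀(P_tot / 10⁻³) = −91.9 dBm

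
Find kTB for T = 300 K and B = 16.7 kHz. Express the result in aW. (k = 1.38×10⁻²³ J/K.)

P_n = kTB = 1.38×10⁻²³ × 300 × 1.67×10⁴ = 6.91×10⁻¹⁷ W = 69.1 aW

69.1 aW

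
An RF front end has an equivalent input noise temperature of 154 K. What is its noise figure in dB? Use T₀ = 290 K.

1.85 dB

F = 1 + T_e/T₀ = 1 + 154/290 = 1.53103
NF = 10 log₁₀(1.53103) = 1.85 dB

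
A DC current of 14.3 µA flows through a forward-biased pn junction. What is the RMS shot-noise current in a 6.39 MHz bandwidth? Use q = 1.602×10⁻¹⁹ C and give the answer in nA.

5.41 nA

I_n = √(2qI·B)
2qI·B = 2 × 1.602×10⁻¹⁹ × 1.43×10⁻⁵ × 6.39×10⁶ = 2.93×10⁻¹⁷ A²
I_n = √(2.93×10⁻¹⁷) = 5.41×10⁻⁹ A = 5.41 nA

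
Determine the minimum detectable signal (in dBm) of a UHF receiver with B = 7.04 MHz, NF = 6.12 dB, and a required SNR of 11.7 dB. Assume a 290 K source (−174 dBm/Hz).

−87.7 dBm

Sensitivity = −174 + 10 log₁₀(B) + NF + SNR_min
= −174 + 68.48 + 6.12 + 11.7
= −87.70 dBm → −87.7 dBm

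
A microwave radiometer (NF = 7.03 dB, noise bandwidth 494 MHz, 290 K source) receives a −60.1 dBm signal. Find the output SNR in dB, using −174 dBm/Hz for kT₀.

Noise floor: N = −174 + 10 log₁₀(B) + NF
10 log₁₀(4.94×10⁸) = 86.94 dB
N = −174 + 86.94 + 7.03 = −80.03 dBm
SNR = P_sig − N = −60.1 − (−80.03) = 19.93 dB → 19.9 dB

19.9 dB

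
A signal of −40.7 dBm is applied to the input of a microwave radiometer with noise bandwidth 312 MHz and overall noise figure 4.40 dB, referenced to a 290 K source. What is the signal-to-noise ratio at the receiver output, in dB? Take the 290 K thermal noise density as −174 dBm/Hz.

Noise floor: N = −174 + 10 log₁₀(B) + NF
10 log₁₀(3.12×10⁸) = 84.94 dB
N = −174 + 84.94 + 4.40 = −84.66 dBm
SNR = P_sig − N = −40.7 − (−84.66) = 43.96 dB → 44.0 dB

44.0 dB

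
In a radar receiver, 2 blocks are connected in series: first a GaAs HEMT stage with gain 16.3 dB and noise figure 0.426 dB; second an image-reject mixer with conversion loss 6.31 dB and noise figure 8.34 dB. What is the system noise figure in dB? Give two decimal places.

Convert to linear (a loss of L dB is a gain of −L dB): F_i = 10^(NF_i/10), G_i = 10^(G_i,dB/10)
  Stage 1: F_1 = 10^(0.426/10) = 1.103, G_1 = 10^(16.3/10) = 42.66
  Stage 2: F_2 = 10^(8.34/10) = 6.823, G_2 = 10^(−6.31/10) = 0.2339
Friis cascade:
  F = 1.103 + (6.823 − 1)/42.66 = 1.240
NF = 10 log₁₀(1.240) = 0.93 dB

0.93 dB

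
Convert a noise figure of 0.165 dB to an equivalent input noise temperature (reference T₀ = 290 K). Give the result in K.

11.2 K

F = 10^(0.165/10) = 1.03872
T_e = (F − 1)·T₀ = (1.03872 − 1) × 290 = 11.2 K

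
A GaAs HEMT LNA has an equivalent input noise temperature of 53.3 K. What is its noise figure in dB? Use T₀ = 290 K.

F = 1 + T_e/T₀ = 1 + 53.3/290 = 1.18379
NF = 10 log₁₀(1.18379) = 0.733 dB

0.733 dB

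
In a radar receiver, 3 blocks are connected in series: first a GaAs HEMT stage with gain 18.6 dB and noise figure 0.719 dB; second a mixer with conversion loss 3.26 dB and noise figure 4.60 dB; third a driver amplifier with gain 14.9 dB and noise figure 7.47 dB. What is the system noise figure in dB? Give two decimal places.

1.27 dB

Convert to linear (a loss of L dB is a gain of −L dB): F_i = 10^(NF_i/10), G_i = 10^(G_i,dB/10)
  Stage 1: F_1 = 10^(0.719/10) = 1.180, G_1 = 10^(18.6/10) = 72.44
  Stage 2: F_2 = 10^(4.60/10) = 2.884, G_2 = 10^(−3.26/10) = 0.4721
  Stage 3: F_3 = 10^(7.47/10) = 5.585, G_3 = 10^(14.9/10) = 30.90
Friis cascade:
  F = 1.180 + (2.884 − 1)/72.44 + (5.585 − 1)/34.20 = 1.340
NF = 10 log₁₀(1.340) = 1.27 dB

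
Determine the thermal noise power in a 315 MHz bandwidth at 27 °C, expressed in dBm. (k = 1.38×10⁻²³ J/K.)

−88.8 dBm

T = 27 °C + 273.15 = 300.15 K
P_n = kTB = 1.38×10⁻²³ × 300.15 × 3.15×10⁸ = 1.30×10⁻¹² W
In dBm: 10 log₁₀(1.30×10⁻¹² / 10⁻³) = −88.8 dBm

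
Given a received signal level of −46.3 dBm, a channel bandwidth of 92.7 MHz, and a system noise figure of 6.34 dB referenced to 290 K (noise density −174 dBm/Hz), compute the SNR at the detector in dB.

41.7 dB

Noise floor: N = −174 + 10 log₁₀(B) + NF
10 log₁₀(9.27×10⁷) = 79.67 dB
N = −174 + 79.67 + 6.34 = −87.99 dBm
SNR = P_sig − N = −46.3 − (−87.99) = 41.69 dB → 41.7 dB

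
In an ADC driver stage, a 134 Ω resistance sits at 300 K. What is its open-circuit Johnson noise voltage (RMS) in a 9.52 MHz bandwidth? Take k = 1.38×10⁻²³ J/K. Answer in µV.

4.60 µV

V_n = √(4kTRB)
4kTRB = 4 × 1.38×10⁻²³ × 300 × 1.34×10² × 9.52×10⁶ = 2.11×10⁻¹¹ V²
V_n = √(2.11×10⁻¹¹) = 4.60×10⁻⁶ V = 4.60 µV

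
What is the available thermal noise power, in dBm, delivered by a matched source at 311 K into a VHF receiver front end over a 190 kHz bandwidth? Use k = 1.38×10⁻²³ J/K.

P_n = kTB = 1.38×10⁻²³ × 311 × 1.90×10⁵ = 8.15×10⁻¹⁶ W
In dBm: 10 log₁₀(8.15×10⁻¹⁶ / 10⁻³) = −120.9 dBm

−120.9 dBm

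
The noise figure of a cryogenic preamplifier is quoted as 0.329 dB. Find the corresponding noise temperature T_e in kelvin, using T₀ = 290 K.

F = 10^(0.329/10) = 1.0787
T_e = (F − 1)·T₀ = (1.0787 − 1) × 290 = 22.8 K

22.8 K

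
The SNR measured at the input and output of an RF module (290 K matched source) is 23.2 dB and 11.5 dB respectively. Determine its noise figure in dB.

11.7 dB

NF (dB) = SNR_in(dB) − SNR_out(dB) when the source is at T₀
NF = 23.2 − 11.5 = 11.7 dB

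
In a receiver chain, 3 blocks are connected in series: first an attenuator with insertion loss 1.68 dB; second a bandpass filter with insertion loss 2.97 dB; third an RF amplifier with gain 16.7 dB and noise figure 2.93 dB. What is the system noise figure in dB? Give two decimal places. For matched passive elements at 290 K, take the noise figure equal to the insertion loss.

Convert to linear (a loss of L dB is a gain of −L dB): F_i = 10^(NF_i/10), G_i = 10^(G_i,dB/10)
  Stage 1: F_1 = 10^(1.68/10) = 1.472, G_1 = 10^(−1.68/10) = 0.6792
  Stage 2: F_2 = 10^(2.97/10) = 1.982, G_2 = 10^(−2.97/10) = 0.5047
  Stage 3: F_3 = 10^(2.93/10) = 1.963, G_3 = 10^(16.7/10) = 46.77
Friis cascade:
  F = 1.472 + (1.982 − 1)/0.6792 + (1.963 − 1)/0.3428 = 5.728
NF = 10 log₁₀(5.728) = 7.58 dB

7.58 dB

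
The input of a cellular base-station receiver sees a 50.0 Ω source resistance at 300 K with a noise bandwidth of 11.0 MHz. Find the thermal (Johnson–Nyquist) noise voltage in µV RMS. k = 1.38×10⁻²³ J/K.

V_n = √(4kTRB)
4kTRB = 4 × 1.38×10⁻²³ × 300 × 5.00×10¹ × 1.10×10⁷ = 9.11×10⁻¹² V²
V_n = √(9.11×10⁻¹²) = 3.02×10⁻⁶ V = 3.02 µV

3.02 µV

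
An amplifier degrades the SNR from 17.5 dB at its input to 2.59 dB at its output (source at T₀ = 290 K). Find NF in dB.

NF (dB) = SNR_in(dB) − SNR_out(dB) when the source is at T₀
NF = 17.5 − 2.59 = 14.91 dB

14.91 dB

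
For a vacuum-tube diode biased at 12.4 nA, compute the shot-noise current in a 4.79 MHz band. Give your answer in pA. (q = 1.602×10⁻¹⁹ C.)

I_n = √(2qI·B)
2qI·B = 2 × 1.602×10⁻¹⁹ × 1.24×10⁻⁸ × 4.79×10⁶ = 1.90×10⁻²⁰ A²
I_n = √(1.90×10⁻²⁰) = 1.38×10⁻¹⁰ A = 138 pA

138 pA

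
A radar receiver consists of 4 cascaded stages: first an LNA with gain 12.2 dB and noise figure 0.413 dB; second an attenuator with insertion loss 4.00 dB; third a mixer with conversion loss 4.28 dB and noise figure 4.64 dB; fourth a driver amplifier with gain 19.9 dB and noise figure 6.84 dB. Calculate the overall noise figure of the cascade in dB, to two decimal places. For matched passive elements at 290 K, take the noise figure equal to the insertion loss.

Convert to linear (a loss of L dB is a gain of −L dB): F_i = 10^(NF_i/10), G_i = 10^(G_i,dB/10)
  Stage 1: F_1 = 10^(0.413/10) = 1.100, G_1 = 10^(12.2/10) = 16.60
  Stage 2: F_2 = 10^(4.00/10) = 2.512, G_2 = 10^(−4.00/10) = 0.3981
  Stage 3: F_3 = 10^(4.64/10) = 2.911, G_3 = 10^(−4.28/10) = 0.3733
  Stage 4: F_4 = 10^(6.84/10) = 4.831, G_4 = 10^(19.9/10) = 97.72
Friis cascade:
  F = 1.100 + (2.512 − 1)/16.60 + (2.911 − 1)/6.607 + (4.831 − 1)/2.466 = 3.033
NF = 10 log₁₀(3.033) = 4.82 dB

4.82 dB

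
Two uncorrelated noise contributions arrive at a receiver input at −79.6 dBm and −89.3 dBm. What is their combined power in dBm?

−79.2 dBm

Convert to linear, add, convert back:
P₁ = 1.10×10⁻¹¹ W, P₂ = 1.17×10⁻¹² W
P_tot = 1.21×10⁻¹¹ W → 10 log₁₀(P_tot / 10⁻³) = −79.2 dBm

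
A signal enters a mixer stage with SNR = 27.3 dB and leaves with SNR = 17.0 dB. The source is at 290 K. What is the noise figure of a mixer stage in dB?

10.3 dB

NF (dB) = SNR_in(dB) − SNR_out(dB) when the source is at T₀
NF = 27.3 − 17.0 = 10.3 dB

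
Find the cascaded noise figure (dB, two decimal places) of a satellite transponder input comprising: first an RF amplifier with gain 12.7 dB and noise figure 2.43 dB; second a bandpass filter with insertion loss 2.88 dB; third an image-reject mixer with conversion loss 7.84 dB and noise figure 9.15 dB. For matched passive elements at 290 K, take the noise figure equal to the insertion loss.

Convert to linear (a loss of L dB is a gain of −L dB): F_i = 10^(NF_i/10), G_i = 10^(G_i,dB/10)
  Stage 1: F_1 = 10^(2.43/10) = 1.750, G_1 = 10^(12.7/10) = 18.62
  Stage 2: F_2 = 10^(2.88/10) = 1.941, G_2 = 10^(−2.88/10) = 0.5152
  Stage 3: F_3 = 10^(9.15/10) = 8.222, G_3 = 10^(−7.84/10) = 0.1644
Friis cascade:
  F = 1.750 + (1.941 − 1)/18.62 + (8.222 − 1)/9.594 = 2.553
NF = 10 log₁₀(2.553) = 4.07 dB

4.07 dB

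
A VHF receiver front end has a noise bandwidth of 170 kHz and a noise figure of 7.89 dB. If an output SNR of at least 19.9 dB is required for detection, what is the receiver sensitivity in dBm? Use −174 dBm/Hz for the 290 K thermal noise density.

Sensitivity = −174 + 10 log₁₀(B) + NF + SNR_min
= −174 + 52.3 + 7.89 + 19.9
= −93.91 dBm → −93.9 dBm

−93.9 dBm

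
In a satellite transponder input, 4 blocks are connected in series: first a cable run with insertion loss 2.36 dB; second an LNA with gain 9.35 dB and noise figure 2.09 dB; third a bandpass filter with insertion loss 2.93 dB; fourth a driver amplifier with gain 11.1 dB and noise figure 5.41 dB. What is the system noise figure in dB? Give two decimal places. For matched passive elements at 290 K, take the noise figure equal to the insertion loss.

Convert to linear (a loss of L dB is a gain of −L dB): F_i = 10^(NF_i/10), G_i = 10^(G_i,dB/10)
  Stage 1: F_1 = 10^(2.36/10) = 1.722, G_1 = 10^(−2.36/10) = 0.5808
  Stage 2: F_2 = 10^(2.09/10) = 1.618, G_2 = 10^(9.35/10) = 8.610
  Stage 3: F_3 = 10^(2.93/10) = 1.963, G_3 = 10^(−2.93/10) = 0.5093
  Stage 4: F_4 = 10^(5.41/10) = 3.475, G_4 = 10^(11.1/10) = 12.88
Friis cascade:
  F = 1.722 + (1.618 − 1)/0.5808 + (1.963 − 1)/5.000 + (3.475 − 1)/2.547 = 3.951
NF = 10 log₁₀(3.951) = 5.97 dB

5.97 dB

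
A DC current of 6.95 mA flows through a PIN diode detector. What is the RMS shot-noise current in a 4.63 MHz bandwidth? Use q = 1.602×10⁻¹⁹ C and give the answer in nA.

I_n = √(2qI·B)
2qI·B = 2 × 1.602×10⁻¹⁹ × 6.95×10⁻³ × 4.63×10⁶ = 1.03×10⁻¹⁴ A²
I_n = √(1.03×10⁻¹⁴) = 1.02×10⁻⁷ A = 102 nA

102 nA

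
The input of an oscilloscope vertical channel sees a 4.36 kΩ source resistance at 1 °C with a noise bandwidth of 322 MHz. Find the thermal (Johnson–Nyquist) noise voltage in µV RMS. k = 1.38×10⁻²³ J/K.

T = 1 °C + 273.15 = 274.15 K
V_n = √(4kTRB)
4kTRB = 4 × 1.38×10⁻²³ × 274.15 × 4.36×10³ × 3.22×10⁸ = 2.12×10⁻⁸ V²
V_n = √(2.12×10⁻⁸) = 1.46×10⁻⁴ V = 146 µV

146 µV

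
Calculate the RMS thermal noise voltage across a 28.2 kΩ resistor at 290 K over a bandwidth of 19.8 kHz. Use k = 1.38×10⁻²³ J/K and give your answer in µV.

2.99 µV

V_n = √(4kTRB)
4kTRB = 4 × 1.38×10⁻²³ × 290 × 2.82×10⁴ × 1.98×10⁴ = 8.94×10⁻¹² V²
V_n = √(8.94×10⁻¹²) = 2.99×10⁻⁶ V = 2.99 µV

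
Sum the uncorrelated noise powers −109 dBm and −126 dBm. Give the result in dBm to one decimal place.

−108.9 dBm

Convert to linear, add, convert back:
P₁ = 1.26×10⁻¹⁴ W, P₂ = 2.51×10⁻¹⁶ W
P_tot = 1.28×10⁻¹⁴ W → 10 log₁₀(P_tot / 10⁻³) = −108.9 dBm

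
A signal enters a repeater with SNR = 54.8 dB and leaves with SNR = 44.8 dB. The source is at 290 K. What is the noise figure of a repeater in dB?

10.0 dB

NF (dB) = SNR_in(dB) − SNR_out(dB) when the source is at T₀
NF = 54.8 − 44.8 = 10.0 dB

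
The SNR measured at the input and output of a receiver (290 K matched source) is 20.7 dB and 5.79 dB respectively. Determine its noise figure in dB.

14.91 dB

NF (dB) = SNR_in(dB) − SNR_out(dB) when the source is at T₀
NF = 20.7 − 5.79 = 14.91 dB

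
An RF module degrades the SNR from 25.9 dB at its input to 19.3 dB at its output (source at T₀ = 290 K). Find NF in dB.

NF (dB) = SNR_in(dB) − SNR_out(dB) when the source is at T₀
NF = 25.9 − 19.3 = 6.6 dB

6.6 dB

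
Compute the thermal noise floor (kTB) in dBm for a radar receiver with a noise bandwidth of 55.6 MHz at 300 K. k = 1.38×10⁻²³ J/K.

−96.4 dBm

P_n = kTB = 1.38×10⁻²³ × 300 × 5.56×10⁷ = 2.30×10⁻¹³ W
In dBm: 10 log₁₀(2.30×10⁻¹³ / 10⁻³) = −96.4 dBm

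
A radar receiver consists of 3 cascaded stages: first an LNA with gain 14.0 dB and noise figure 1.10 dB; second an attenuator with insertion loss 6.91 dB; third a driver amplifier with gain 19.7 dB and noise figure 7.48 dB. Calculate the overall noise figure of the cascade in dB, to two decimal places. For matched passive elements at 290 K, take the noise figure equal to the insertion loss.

3.70 dB

Convert to linear (a loss of L dB is a gain of −L dB): F_i = 10^(NF_i/10), G_i = 10^(G_i,dB/10)
  Stage 1: F_1 = 10^(1.10/10) = 1.288, G_1 = 10^(14.0/10) = 25.12
  Stage 2: F_2 = 10^(6.91/10) = 4.909, G_2 = 10^(−6.91/10) = 0.2037
  Stage 3: F_3 = 10^(7.48/10) = 5.598, G_3 = 10^(19.7/10) = 93.33
Friis cascade:
  F = 1.288 + (4.909 − 1)/25.12 + (5.598 − 1)/5.117 = 2.342
NF = 10 log₁₀(2.342) = 3.70 dB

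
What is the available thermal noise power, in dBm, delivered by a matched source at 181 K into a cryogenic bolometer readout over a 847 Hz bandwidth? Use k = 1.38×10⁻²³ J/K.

−146.7 dBm

P_n = kTB = 1.38×10⁻²³ × 181 × 8.47×10² = 2.12×10⁻¹⁸ W
In dBm: 10 log₁₀(2.12×10⁻¹⁸ / 10⁻³) = −146.7 dBm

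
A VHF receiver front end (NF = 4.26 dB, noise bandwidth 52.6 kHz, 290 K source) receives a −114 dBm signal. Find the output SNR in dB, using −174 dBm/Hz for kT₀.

8.5 dB

Noise floor: N = −174 + 10 log₁₀(B) + NF
10 log₁₀(5.26×10⁴) = 47.21 dB
N = −174 + 47.21 + 4.26 = −122.53 dBm
SNR = P_sig − N = −114 − (−122.53) = 8.53 dB → 8.5 dB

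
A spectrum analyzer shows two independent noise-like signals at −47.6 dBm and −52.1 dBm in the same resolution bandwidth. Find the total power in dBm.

−46.3 dBm

Convert to linear, add, convert back:
P₁ = 1.74×10⁻⁸ W, P₂ = 6.17×10⁻⁹ W
P_tot = 2.35×10⁻⁸ W → 10 log₁₀(P_tot / 10⁻³) = −46.3 dBm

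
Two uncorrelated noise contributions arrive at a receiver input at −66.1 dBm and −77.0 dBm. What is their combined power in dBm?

−65.8 dBm

Convert to linear, add, convert back:
P₁ = 2.45×10⁻¹⁰ W, P₂ = 2.00×10⁻¹¹ W
P_tot = 2.65×10⁻¹⁰ W → 10 log₁₀(P_tot / 10⁻³) = −65.8 dBm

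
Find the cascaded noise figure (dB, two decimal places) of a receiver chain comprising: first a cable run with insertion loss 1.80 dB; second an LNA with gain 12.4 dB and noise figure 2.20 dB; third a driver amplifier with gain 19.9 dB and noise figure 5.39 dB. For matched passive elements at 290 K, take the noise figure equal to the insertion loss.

Convert to linear (a loss of L dB is a gain of −L dB): F_i = 10^(NF_i/10), G_i = 10^(G_i,dB/10)
  Stage 1: F_1 = 10^(1.80/10) = 1.514, G_1 = 10^(−1.80/10) = 0.6607
  Stage 2: F_2 = 10^(2.20/10) = 1.660, G_2 = 10^(12.4/10) = 17.38
  Stage 3: F_3 = 10^(5.39/10) = 3.459, G_3 = 10^(19.9/10) = 97.72
Friis cascade:
  F = 1.514 + (1.660 − 1)/0.6607 + (3.459 − 1)/11.48 = 2.726
NF = 10 log₁₀(2.726) = 4.36 dB

4.36 dB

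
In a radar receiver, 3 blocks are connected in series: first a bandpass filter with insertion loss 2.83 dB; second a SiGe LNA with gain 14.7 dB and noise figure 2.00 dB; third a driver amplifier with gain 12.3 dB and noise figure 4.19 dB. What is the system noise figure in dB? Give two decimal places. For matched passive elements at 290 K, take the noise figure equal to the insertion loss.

Convert to linear (a loss of L dB is a gain of −L dB): F_i = 10^(NF_i/10), G_i = 10^(G_i,dB/10)
  Stage 1: F_1 = 10^(2.83/10) = 1.919, G_1 = 10^(−2.83/10) = 0.5212
  Stage 2: F_2 = 10^(2.00/10) = 1.585, G_2 = 10^(14.7/10) = 29.51
  Stage 3: F_3 = 10^(4.19/10) = 2.624, G_3 = 10^(12.3/10) = 16.98
Friis cascade:
  F = 1.919 + (1.585 − 1)/0.5212 + (2.624 − 1)/15.38 = 3.146
NF = 10 log₁₀(3.146) = 4.98 dB

4.98 dB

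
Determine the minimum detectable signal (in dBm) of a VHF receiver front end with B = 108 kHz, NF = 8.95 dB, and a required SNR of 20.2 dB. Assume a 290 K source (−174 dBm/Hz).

−94.5 dBm

Sensitivity = −174 + 10 log₁₀(B) + NF + SNR_min
= −174 + 50.33 + 8.95 + 20.2
= −94.52 dBm → −94.5 dBm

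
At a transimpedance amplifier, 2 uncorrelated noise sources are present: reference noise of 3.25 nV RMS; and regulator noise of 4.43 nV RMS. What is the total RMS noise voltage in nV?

5.49 nV

Uncorrelated sources add in power (mean-square): V_tot = √(ΣV_i²)
V_tot = √[(3.25×10⁻⁹)² + (4.43×10⁻⁹)²] = 5.49×10⁻⁹ V = 5.49 nV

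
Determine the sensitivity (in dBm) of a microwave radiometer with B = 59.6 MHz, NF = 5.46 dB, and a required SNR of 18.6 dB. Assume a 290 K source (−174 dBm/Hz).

−72.2 dBm

Sensitivity = −174 + 10 log₁₀(B) + NF + SNR_min
= −174 + 77.75 + 5.46 + 18.6
= −72.19 dBm → −72.2 dBm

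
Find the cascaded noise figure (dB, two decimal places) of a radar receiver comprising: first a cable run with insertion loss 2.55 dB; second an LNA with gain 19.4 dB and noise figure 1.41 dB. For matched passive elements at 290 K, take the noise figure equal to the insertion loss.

3.96 dB

Convert to linear (a loss of L dB is a gain of −L dB): F_i = 10^(NF_i/10), G_i = 10^(G_i,dB/10)
  Stage 1: F_1 = 10^(2.55/10) = 1.799, G_1 = 10^(−2.55/10) = 0.5559
  Stage 2: F_2 = 10^(1.41/10) = 1.384, G_2 = 10^(19.4/10) = 87.10
Friis cascade:
  F = 1.799 + (1.384 − 1)/0.5559 = 2.489
NF = 10 log₁₀(2.489) = 3.96 dB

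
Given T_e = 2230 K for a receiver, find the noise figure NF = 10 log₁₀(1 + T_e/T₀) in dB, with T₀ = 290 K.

F = 1 + T_e/T₀ = 1 + 2230/290 = 8.68966
NF = 10 log₁₀(8.68966) = 9.39 dB

9.39 dB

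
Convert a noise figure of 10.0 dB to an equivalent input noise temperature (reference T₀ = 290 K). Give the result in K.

2610 K

F = 10^(10.0/10) = 10
T_e = (F − 1)·T₀ = (10 − 1) × 290 = 2610 K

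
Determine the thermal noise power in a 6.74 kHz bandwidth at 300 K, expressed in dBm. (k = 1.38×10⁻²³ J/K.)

−135.5 dBm

P_n = kTB = 1.38×10⁻²³ × 300 × 6.74×10³ = 2.79×10⁻¹⁷ W
In dBm: 10 log₁₀(2.79×10⁻¹⁷ / 10⁻³) = −135.5 dBm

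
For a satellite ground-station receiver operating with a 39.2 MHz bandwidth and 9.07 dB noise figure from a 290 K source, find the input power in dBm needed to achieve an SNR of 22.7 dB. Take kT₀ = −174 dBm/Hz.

Sensitivity = −174 + 10 log₁₀(B) + NF + SNR_min
= −174 + 75.93 + 9.07 + 22.7
= −66.30 dBm → −66.3 dBm

−66.3 dBm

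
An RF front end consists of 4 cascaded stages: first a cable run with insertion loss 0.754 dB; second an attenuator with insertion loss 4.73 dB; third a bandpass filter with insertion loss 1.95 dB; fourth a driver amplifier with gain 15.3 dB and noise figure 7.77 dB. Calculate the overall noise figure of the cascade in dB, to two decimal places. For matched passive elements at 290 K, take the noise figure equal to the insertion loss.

Convert to linear (a loss of L dB is a gain of −L dB): F_i = 10^(NF_i/10), G_i = 10^(G_i,dB/10)
  Stage 1: F_1 = 10^(0.754/10) = 1.190, G_1 = 10^(−0.754/10) = 0.8406
  Stage 2: F_2 = 10^(4.73/10) = 2.972, G_2 = 10^(−4.73/10) = 0.3365
  Stage 3: F_3 = 10^(1.95/10) = 1.567, G_3 = 10^(−1.95/10) = 0.6383
  Stage 4: F_4 = 10^(7.77/10) = 5.984, G_4 = 10^(15.3/10) = 33.88
Friis cascade:
  F = 1.190 + (2.972 − 1)/0.8406 + (1.567 − 1)/0.2829 + (5.984 − 1)/0.1806 = 33.14
NF = 10 log₁₀(33.14) = 15.20 dB

15.20 dB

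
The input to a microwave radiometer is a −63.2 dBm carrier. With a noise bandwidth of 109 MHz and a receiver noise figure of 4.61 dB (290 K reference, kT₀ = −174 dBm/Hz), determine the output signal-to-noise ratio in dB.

Noise floor: N = −174 + 10 log₁₀(B) + NF
10 log₁₀(1.09×10⁸) = 80.37 dB
N = −174 + 80.37 + 4.61 = −89.02 dBm
SNR = P_sig − N = −63.2 − (−89.02) = 25.82 dB → 25.8 dB

25.8 dB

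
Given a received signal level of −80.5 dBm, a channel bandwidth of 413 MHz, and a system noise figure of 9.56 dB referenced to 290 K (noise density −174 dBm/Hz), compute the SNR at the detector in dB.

−2.2 dB

Noise floor: N = −174 + 10 log₁₀(B) + NF
10 log₁₀(4.13×10⁸) = 86.16 dB
N = −174 + 86.16 + 9.56 = −78.28 dBm
SNR = P_sig − N = −80.5 − (−78.28) = −2.22 dB → −2.2 dB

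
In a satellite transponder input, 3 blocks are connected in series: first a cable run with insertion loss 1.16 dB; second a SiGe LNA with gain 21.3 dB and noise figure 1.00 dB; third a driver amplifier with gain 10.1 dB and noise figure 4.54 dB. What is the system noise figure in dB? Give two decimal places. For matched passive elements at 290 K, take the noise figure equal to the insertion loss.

2.21 dB

Convert to linear (a loss of L dB is a gain of −L dB): F_i = 10^(NF_i/10), G_i = 10^(G_i,dB/10)
  Stage 1: F_1 = 10^(1.16/10) = 1.306, G_1 = 10^(−1.16/10) = 0.7656
  Stage 2: F_2 = 10^(1.00/10) = 1.259, G_2 = 10^(21.3/10) = 134.9
  Stage 3: F_3 = 10^(4.54/10) = 2.844, G_3 = 10^(10.1/10) = 10.23
Friis cascade:
  F = 1.306 + (1.259 − 1)/0.7656 + (2.844 − 1)/103.3 = 1.662
NF = 10 log₁₀(1.662) = 2.21 dB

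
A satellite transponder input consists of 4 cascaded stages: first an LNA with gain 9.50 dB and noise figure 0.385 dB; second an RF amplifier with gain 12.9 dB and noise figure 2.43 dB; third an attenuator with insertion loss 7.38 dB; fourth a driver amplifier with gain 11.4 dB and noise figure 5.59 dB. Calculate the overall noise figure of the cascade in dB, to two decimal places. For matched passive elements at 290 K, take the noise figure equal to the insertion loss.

Convert to linear (a loss of L dB is a gain of −L dB): F_i = 10^(NF_i/10), G_i = 10^(G_i,dB/10)
  Stage 1: F_1 = 10^(0.385/10) = 1.093, G_1 = 10^(9.50/10) = 8.913
  Stage 2: F_2 = 10^(2.43/10) = 1.750, G_2 = 10^(12.9/10) = 19.50
  Stage 3: F_3 = 10^(7.38/10) = 5.470, G_3 = 10^(−7.38/10) = 0.1828
  Stage 4: F_4 = 10^(5.59/10) = 3.622, G_4 = 10^(11.4/10) = 13.80
Friis cascade:
  F = 1.093 + (1.750 − 1)/8.913 + (5.470 − 1)/173.8 + (3.622 − 1)/31.77 = 1.285
NF = 10 log₁₀(1.285) = 1.09 dB

1.09 dB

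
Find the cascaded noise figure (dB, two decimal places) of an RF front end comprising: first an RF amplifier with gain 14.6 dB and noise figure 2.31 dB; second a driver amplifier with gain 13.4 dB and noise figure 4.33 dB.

Convert to linear (a loss of L dB is a gain of −L dB): F_i = 10^(NF_i/10), G_i = 10^(G_i,dB/10)
  Stage 1: F_1 = 10^(2.31/10) = 1.702, G_1 = 10^(14.6/10) = 28.84
  Stage 2: F_2 = 10^(4.33/10) = 2.710, G_2 = 10^(13.4/10) = 21.88
Friis cascade:
  F = 1.702 + (2.710 − 1)/28.84 = 1.761
NF = 10 log₁₀(1.761) = 2.46 dB

2.46 dB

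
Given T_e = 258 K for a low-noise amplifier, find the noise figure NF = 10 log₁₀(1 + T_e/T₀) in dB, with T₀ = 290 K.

F = 1 + T_e/T₀ = 1 + 258/290 = 1.88966
NF = 10 log₁₀(1.88966) = 2.76 dB

2.76 dB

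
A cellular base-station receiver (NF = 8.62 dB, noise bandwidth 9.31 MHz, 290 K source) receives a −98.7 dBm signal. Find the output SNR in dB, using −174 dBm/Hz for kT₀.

Noise floor: N = −174 + 10 log₁₀(B) + NF
10 log₁₀(9.31×10⁶) = 69.69 dB
N = −174 + 69.69 + 8.62 = −95.69 dBm
SNR = P_sig − N = −98.7 − (−95.69) = −3.01 dB → −3.0 dB

−3.0 dB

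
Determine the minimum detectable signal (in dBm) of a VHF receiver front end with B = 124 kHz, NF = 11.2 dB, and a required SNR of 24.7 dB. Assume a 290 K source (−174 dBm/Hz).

Sensitivity = −174 + 10 log₁₀(B) + NF + SNR_min
= −174 + 50.93 + 11.2 + 24.7
= −87.17 dBm → −87.2 dBm

−87.2 dBm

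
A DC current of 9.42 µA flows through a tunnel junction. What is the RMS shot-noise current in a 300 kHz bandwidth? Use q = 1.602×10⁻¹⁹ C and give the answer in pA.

I_n = √(2qI·B)
2qI·B = 2 × 1.602×10⁻¹⁹ × 9.42×10⁻⁶ × 3.00×10⁵ = 9.05×10⁻¹⁹ A²
I_n = √(9.05×10⁻¹⁹) = 9.52×10⁻¹⁰ A = 952 pA

952 pA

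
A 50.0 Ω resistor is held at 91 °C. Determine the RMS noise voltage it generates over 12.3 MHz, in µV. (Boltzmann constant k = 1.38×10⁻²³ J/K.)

3.52 µV

T = 91 °C + 273.15 = 364.15 K
V_n = √(4kTRB)
4kTRB = 4 × 1.38×10⁻²³ × 364.15 × 5.00×10¹ × 1.23×10⁷ = 1.24×10⁻¹¹ V²
V_n = √(1.24×10⁻¹¹) = 3.52×10⁻⁶ V = 3.52 µV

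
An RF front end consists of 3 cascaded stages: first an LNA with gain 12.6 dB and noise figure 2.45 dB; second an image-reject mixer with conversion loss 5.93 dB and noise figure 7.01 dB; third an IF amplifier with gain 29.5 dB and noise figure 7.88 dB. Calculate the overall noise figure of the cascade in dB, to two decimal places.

Convert to linear (a loss of L dB is a gain of −L dB): F_i = 10^(NF_i/10), G_i = 10^(G_i,dB/10)
  Stage 1: F_1 = 10^(2.45/10) = 1.758, G_1 = 10^(12.6/10) = 18.20
  Stage 2: F_2 = 10^(7.01/10) = 5.023, G_2 = 10^(−5.93/10) = 0.2553
  Stage 3: F_3 = 10^(7.88/10) = 6.138, G_3 = 10^(29.5/10) = 891.3
Friis cascade:
  F = 1.758 + (5.023 − 1)/18.20 + (6.138 − 1)/4.645 = 3.085
NF = 10 log₁₀(3.085) = 4.89 dB

4.89 dB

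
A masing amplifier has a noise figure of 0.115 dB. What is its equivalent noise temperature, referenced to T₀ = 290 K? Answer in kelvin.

7.78 K

F = 10^(0.115/10) = 1.02683
T_e = (F − 1)·T₀ = (1.02683 − 1) × 290 = 7.78 K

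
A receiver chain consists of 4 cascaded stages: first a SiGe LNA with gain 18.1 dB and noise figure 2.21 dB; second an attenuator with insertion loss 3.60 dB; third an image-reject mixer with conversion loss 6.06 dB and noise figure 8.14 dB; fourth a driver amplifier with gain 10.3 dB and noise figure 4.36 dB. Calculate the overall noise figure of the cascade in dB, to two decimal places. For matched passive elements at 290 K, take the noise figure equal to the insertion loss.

Convert to linear (a loss of L dB is a gain of −L dB): F_i = 10^(NF_i/10), G_i = 10^(G_i,dB/10)
  Stage 1: F_1 = 10^(2.21/10) = 1.663, G_1 = 10^(18.1/10) = 64.57
  Stage 2: F_2 = 10^(3.60/10) = 2.291, G_2 = 10^(−3.60/10) = 0.4365
  Stage 3: F_3 = 10^(8.14/10) = 6.516, G_3 = 10^(−6.06/10) = 0.2477
  Stage 4: F_4 = 10^(4.36/10) = 2.729, G_4 = 10^(10.3/10) = 10.72
Friis cascade:
  F = 1.663 + (2.291 − 1)/64.57 + (6.516 − 1)/28.18 + (2.729 − 1)/6.982 = 2.127
NF = 10 log₁₀(2.127) = 3.28 dB

3.28 dB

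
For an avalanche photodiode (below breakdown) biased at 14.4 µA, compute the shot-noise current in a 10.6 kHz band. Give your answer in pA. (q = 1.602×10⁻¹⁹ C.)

221 pA

I_n = √(2qI·B)
2qI·B = 2 × 1.602×10⁻¹⁹ × 1.44×10⁻⁵ × 1.06×10⁴ = 4.89×10⁻²⁰ A²
I_n = √(4.89×10⁻²⁰) = 2.21×10⁻¹⁰ A = 221 pA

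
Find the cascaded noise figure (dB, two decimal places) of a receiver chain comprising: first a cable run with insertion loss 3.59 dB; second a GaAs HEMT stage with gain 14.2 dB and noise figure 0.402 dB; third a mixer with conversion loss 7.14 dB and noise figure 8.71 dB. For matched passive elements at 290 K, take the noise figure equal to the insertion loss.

Convert to linear (a loss of L dB is a gain of −L dB): F_i = 10^(NF_i/10), G_i = 10^(G_i,dB/10)
  Stage 1: F_1 = 10^(3.59/10) = 2.286, G_1 = 10^(−3.59/10) = 0.4375
  Stage 2: F_2 = 10^(0.402/10) = 1.097, G_2 = 10^(14.2/10) = 26.30
  Stage 3: F_3 = 10^(8.71/10) = 7.430, G_3 = 10^(−7.14/10) = 0.1932
Friis cascade:
  F = 2.286 + (1.097 − 1)/0.4375 + (7.430 − 1)/11.51 = 3.066
NF = 10 log₁₀(3.066) = 4.87 dB

4.87 dB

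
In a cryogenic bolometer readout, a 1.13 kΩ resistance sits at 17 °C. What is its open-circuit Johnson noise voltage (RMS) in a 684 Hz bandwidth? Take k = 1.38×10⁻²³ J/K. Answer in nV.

T = 17 °C + 273.15 = 290.15 K
V_n = √(4kTRB)
4kTRB = 4 × 1.38×10⁻²³ × 290.15 × 1.13×10³ × 6.84×10² = 1.24×10⁻¹⁴ V²
V_n = √(1.24×10⁻¹⁴) = 1.11×10⁻⁷ V = 111 nV

111 nV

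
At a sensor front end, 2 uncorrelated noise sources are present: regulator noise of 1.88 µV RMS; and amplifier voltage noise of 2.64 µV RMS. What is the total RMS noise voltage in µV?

Uncorrelated sources add in power (mean-square): V_tot = √(ΣV_i²)
V_tot = √[(1.88×10⁻⁶)² + (2.64×10⁻⁶)²] = 3.24×10⁻⁶ V = 3.24 µV

3.24 µV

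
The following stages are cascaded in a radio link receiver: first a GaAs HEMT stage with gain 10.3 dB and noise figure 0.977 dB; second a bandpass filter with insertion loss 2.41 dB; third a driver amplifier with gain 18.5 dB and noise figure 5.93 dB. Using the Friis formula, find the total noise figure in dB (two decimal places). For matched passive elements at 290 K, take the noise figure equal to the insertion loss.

2.54 dB

Convert to linear (a loss of L dB is a gain of −L dB): F_i = 10^(NF_i/10), G_i = 10^(G_i,dB/10)
  Stage 1: F_1 = 10^(0.977/10) = 1.252, G_1 = 10^(10.3/10) = 10.72
  Stage 2: F_2 = 10^(2.41/10) = 1.742, G_2 = 10^(−2.41/10) = 0.5741
  Stage 3: F_3 = 10^(5.93/10) = 3.917, G_3 = 10^(18.5/10) = 70.79
Friis cascade:
  F = 1.252 + (1.742 − 1)/10.72 + (3.917 − 1)/6.152 = 1.796
NF = 10 log₁₀(1.796) = 2.54 dB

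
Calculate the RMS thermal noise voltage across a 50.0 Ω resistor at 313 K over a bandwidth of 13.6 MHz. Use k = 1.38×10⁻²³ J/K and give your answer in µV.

3.43 µV

V_n = √(4kTRB)
4kTRB = 4 × 1.38×10⁻²³ × 313 × 5.00×10¹ × 1.36×10⁷ = 1.17×10⁻¹¹ V²
V_n = √(1.17×10⁻¹¹) = 3.43×10⁻⁶ V = 3.43 µV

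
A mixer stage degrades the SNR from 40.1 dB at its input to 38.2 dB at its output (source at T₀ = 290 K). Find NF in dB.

NF (dB) = SNR_in(dB) − SNR_out(dB) when the source is at T₀
NF = 40.1 − 38.2 = 1.9 dB

1.9 dB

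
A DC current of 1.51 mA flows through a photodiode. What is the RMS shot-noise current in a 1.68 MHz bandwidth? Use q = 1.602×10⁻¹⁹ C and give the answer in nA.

28.5 nA

I_n = √(2qI·B)
2qI·B = 2 × 1.602×10⁻¹⁹ × 1.51×10⁻³ × 1.68×10⁶ = 8.13×10⁻¹⁶ A²
I_n = √(8.13×10⁻¹⁶) = 2.85×10⁻⁸ A = 28.5 nA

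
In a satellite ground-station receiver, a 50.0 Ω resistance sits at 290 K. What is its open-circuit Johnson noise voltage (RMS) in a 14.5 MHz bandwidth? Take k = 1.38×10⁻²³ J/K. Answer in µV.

3.41 µV

V_n = √(4kTRB)
4kTRB = 4 × 1.38×10⁻²³ × 290 × 5.00×10¹ × 1.45×10⁷ = 1.16×10⁻¹¹ V²
V_n = √(1.16×10⁻¹¹) = 3.41×10⁻⁶ V = 3.41 µV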